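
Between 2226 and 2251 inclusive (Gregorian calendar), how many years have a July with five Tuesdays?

12

July has 31 days; it has five Tuesdays when Tuesday falls among the first (month-length − 28) days — i.e. when July 1 is one of Tuesday/Monday/Sunday.
July 1 by year: 2226:Sat 2227:Sun✓ 2228:Tue✓ 2229:Wed 2230:Thu 2231:Fri 2232:Sun✓ 2233:Mon✓ 2234:Tue✓ 2235:Wed 2236:Fri 2237:Sat 2238:Sun✓ 2239:Mon✓ 2240:Wed 2241:Thu 2242:Fri 2243:Sat 2244:Mon✓ 2245:Tue✓ 2246:Wed 2247:Thu 2248:Sat 2249:Sun✓ 2250:Mon✓ 2251:Tue✓
Years with five Tuesdays: 2227, 2228, 2232, 2233, 2234, 2238, 2239, 2244, 2245, 2249, 2250, 2251 → 12.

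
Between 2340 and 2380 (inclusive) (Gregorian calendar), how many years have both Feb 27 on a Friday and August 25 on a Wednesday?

Check each year's weekday for Feb 27 and August 25:
  2340: Tue/Sun  2341: Thu/Mon  2342: Fri/Tue  2343: Sat/Wed  2344: Sun/Fri  2345: Tue/Sat  2346: Wed/Sun  2347: Thu/Mon  2348: Fri/Wed ✓  2349: Sun/Thu  2350: Mon/Fri  2351: Tue/Sat  2352: Wed/Mon  2353: Fri/Tue  …(13 more)…  2367: Mon/Fri  2368: Tue/Sun  2369: Thu/Mon  2370: Fri/Tue  2371: Sat/Wed  2372: Sun/Fri  2373: Tue/Sat  2374: Wed/Sun  2375: Thu/Mon  2376: Fri/Wed ✓  2377: Sun/Thu  2378: Mon/Fri  2379: Tue/Sat  2380: Wed/Mon
Both conditions hold in: 2348, 2376 — 2.

2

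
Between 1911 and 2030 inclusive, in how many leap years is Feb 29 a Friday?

Leap years in 1911–2030: 30 of them.
Feb 29 weekday advances by 5 (mod 7) from one leap year to the next four years later (or differs when a century non-leap intervenes).
Leap-day weekdays: 1912:Thu 1916:Tue 1920:Sun 1924:Fri✓ 1928:Wed 1932:Mon 1936:Sat 1940:Thu 1944:Tue 1948:Sun 1952:Fri✓ 1956:Wed 1960:Mon …(4 more)… 1980:Fri✓ 1984:Wed 1988:Mon 1992:Sat 1996:Thu 2000:Tue 2004:Sun 2008:Fri✓ 2012:Wed 2016:Mon 2020:Sat 2024:Thu 2028:Tue
Friday: 1924, 1952, 1980, 2008 → 4.

4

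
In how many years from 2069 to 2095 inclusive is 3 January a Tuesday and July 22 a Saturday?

Check each year's weekday for 3 January and July 22:
  2069: Thu/Mon  2070: Fri/Tue  2071: Sat/Wed  2072: Sun/Fri  2073: Tue/Sat ✓  2074: Wed/Sun  2075: Thu/Mon  2076: Fri/Wed  2077: Sun/Thu  2078: Mon/Fri  2079: Tue/Sat ✓  2080: Wed/Mon  2081: Fri/Tue  2082: Sat/Wed  2083: Sun/Thu  2084: Mon/Sat  2085: Wed/Sun  2086: Thu/Mon  2087: Fri/Tue  2088: Sat/Thu  2089: Mon/Fri  2090: Tue/Sat ✓  2091: Wed/Sun  2092: Thu/Tue  2093: Sat/Wed  2094: Sun/Thu  2095: Mon/Fri
Both conditions hold in: 2073, 2079, 2090 — 3.

3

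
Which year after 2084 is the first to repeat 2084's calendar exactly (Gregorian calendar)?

Two years share a calendar iff Jan 1 falls on the same weekday and both are leap or both are common. 2084: Jan 1 is Saturday, leap year.
2085: Jan 1 Monday, common
2086: Jan 1 Tuesday, common
2087: Jan 1 Wednesday, common
2088: Jan 1 Thursday, leap
2089: Jan 1 Saturday, common
2090: Jan 1 Sunday, common
2091: Jan 1 Monday, common
2092: Jan 1 Tuesday, leap
2093: Jan 1 Thursday, common
2094: Jan 1 Friday, common
2095: Jan 1 Saturday, common
2096: Jan 1 Sunday, leap
2097: Jan 1 Tuesday, common
2098: Jan 1 Wednesday, common
2099: Jan 1 Thursday, common
2100: Jan 1 Friday, common
2101: Jan 1 Saturday, common
2102: Jan 1 Sunday, common
2103: Jan 1 Monday, common
2104: Jan 1 Tuesday, leap
2105: Jan 1 Thursday, common
2106: Jan 1 Friday, common
2107: Jan 1 Saturday, common
2108: Jan 1 Sunday, leap
2109: Jan 1 Tuesday, common
2110: Jan 1 Wednesday, common
2111: Jan 1 Thursday, common
2112: Jan 1 Friday, leap
2113: Jan 1 Sunday, common
2114: Jan 1 Monday, common
2115: Jan 1 Tuesday, common
2116: Jan 1 Wednesday, leap
2117: Jan 1 Friday, common
2118: Jan 1 Saturday, common
2119: Jan 1 Sunday, common
2120: Jan 1 Monday, leap
2121: Jan 1 Wednesday, common
2122: Jan 1 Thursday, common
2123: Jan 1 Friday, common
2124: Jan 1 Saturday, leap
2124 matches on both conditions.

2124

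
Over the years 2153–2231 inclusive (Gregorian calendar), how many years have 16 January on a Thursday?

Track 16 January's weekday year by year (advancing +1, or +2 across a Feb 29):
  2153: Tue  2154: Wed (+1)  2155: Thu (+1) ✓  2156: Fri (+1)  2157: Sun (+2)
  2158: Mon (+1)  2159: Tue (+1)  2160: Wed (+1)  2161: Fri (+2)  2162: Sat (+1)
  2163: Sun (+1)  2164: Mon (+1)  2165: Wed (+2)  2166: Thu (+1) ✓  … (51 more years) …
  2218: Fri (+1)  2219: Sat (+1)  2220: Sun (+1)  2221: Tue (+2)  2222: Wed (+1)
  2223: Thu (+1) ✓  2224: Fri (+1)  2225: Sun (+2)  2226: Mon (+1)  2227: Tue (+1)
  2228: Wed (+1)  2229: Fri (+2)  2230: Sat (+1)  2231: Sun (+1)
Thursday years: 2155, 2166, 2172, 2177, 2183, 2194, 2200, 2206, 2212, 2217, 2223 — 11 in total.

11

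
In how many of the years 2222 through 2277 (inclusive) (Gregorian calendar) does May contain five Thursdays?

24

May has 31 days; it has five Thursdays when Thursday falls among the first (month-length − 28) days — i.e. when May 1 is one of Thursday/Wednesday/Tuesday.
May 1 by year: 2222:Wed✓ 2223:Thu✓ 2224:Sat 2225:Sun 2226:Mon 2227:Tue✓ 2228:Thu✓ 2229:Fri 2230:Sat 2231:Sun 2232:Tue✓ 2233:Wed✓ 2234:Thu✓ 2235:Fri 2236:Sun …(26 more)… 2263:Fri 2264:Sun 2265:Mon 2266:Tue✓ 2267:Wed✓ 2268:Fri 2269:Sat 2270:Sun 2271:Mon 2272:Wed✓ 2273:Thu✓ 2274:Fri 2275:Sat 2276:Mon 2277:Tue✓
Years with five Thursdays: 2222, 2223, 2227, 2228, 2232, 2233, 2234, 2238, 2239, 2244, 2245, 2249, 2250, 2251, 2255, 2256, 2260, 2261, 2262, 2266, 2267, 2272, 2273, 2277 → 24.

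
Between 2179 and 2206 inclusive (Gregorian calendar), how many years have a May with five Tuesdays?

12

May has 31 days; it has five Tuesdays when Tuesday falls among the first (month-length − 28) days — i.e. when May 1 is one of Tuesday/Monday/Sunday.
May 1 by year: 2179:Sat 2180:Mon✓ 2181:Tue✓ 2182:Wed 2183:Thu 2184:Sat 2185:Sun✓ 2186:Mon✓ 2187:Tue✓ 2188:Thu 2189:Fri 2190:Sat 2191:Sun✓ 2192:Tue✓ 2193:Wed 2194:Thu 2195:Fri 2196:Sun✓ 2197:Mon✓ 2198:Tue✓ 2199:Wed 2200:Thu 2201:Fri 2202:Sat 2203:Sun✓ 2204:Tue✓ 2205:Wed 2206:Thu
Years with five Tuesdays: 2180, 2181, 2185, 2186, 2187, 2191, 2192, 2196, 2197, 2198, 2203, 2204 → 12.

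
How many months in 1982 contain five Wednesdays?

4

A month of length L has five Wednesdays iff its first Wednesday is on day ≤ L−28 (so day 1–3 in a 31-day month, 1–2 in a 30-day month, day 1 in a leap February).
Checking each month of 1982: Jan starts Fri (31d); Feb starts Mon (28d); Mar starts Mon (31d) ✓; Apr starts Thu (30d); May starts Sat (31d); Jun starts Tue (30d) ✓; Jul starts Thu (31d); Aug starts Sun (31d); Sep starts Wed (30d) ✓; Oct starts Fri (31d); Nov starts Mon (30d); Dec starts Wed (31d) ✓.
Five-Wednesday months: March, June, September, December → 4.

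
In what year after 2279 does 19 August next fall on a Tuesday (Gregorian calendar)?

2284

From one year to the next, a fixed date's weekday advances by 1, or by 2 when a Feb 29 lies between the two dates.
2279: August 19 is Tuesday.
2280: Thursday (+2)
2281: Friday (+1)
2282: Saturday (+1)
2283: Sunday (+1)
2284: Tuesday (+2)
19 August falls on a Tuesday in 2284.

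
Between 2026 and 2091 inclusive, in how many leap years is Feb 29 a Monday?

Leap years in 2026–2091: 16 of them.
Feb 29 weekday advances by 5 (mod 7) from one leap year to the next four years later (or differs when a century non-leap intervenes).
Leap-day weekdays: 2028:Tue 2032:Sun 2036:Fri 2040:Wed 2044:Mon✓ 2048:Sat 2052:Thu 2056:Tue 2060:Sun 2064:Fri 2068:Wed 2072:Mon✓ 2076:Sat 2080:Thu 2084:Tue 2088:Sun
Monday: 2044, 2072 → 2.

2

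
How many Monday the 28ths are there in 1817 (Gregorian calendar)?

Check the 28th of each month of 1817: Jan 28: Tue, Feb 28: Fri, Mar 28: Fri, Apr 28: Mon, May 28: Wed, Jun 28: Sat, Jul 28: Mon, Aug 28: Thu, Sep 28: Sun, Oct 28: Tue, Nov 28: Fri, Dec 28: Sun.
Monday occurs in April, July — 2 months.

2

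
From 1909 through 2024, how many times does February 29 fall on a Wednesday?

Leap years in 1909–2024: 29 of them.
Feb 29 weekday advances by 5 (mod 7) from one leap year to the next four years later (or differs when a century non-leap intervenes).
Leap-day weekdays: 1912:Thu 1916:Tue 1920:Sun 1924:Fri 1928:Wed✓ 1932:Mon 1936:Sat 1940:Thu 1944:Tue 1948:Sun 1952:Fri 1956:Wed✓ 1960:Mon …(3 more)… 1976:Sun 1980:Fri 1984:Wed✓ 1988:Mon 1992:Sat 1996:Thu 2000:Tue 2004:Sun 2008:Fri 2012:Wed✓ 2016:Mon 2020:Sat 2024:Thu
Wednesday: 1928, 1956, 1984, 2012 → 4.

4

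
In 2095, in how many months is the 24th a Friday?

1

Check the 24th of each month of 2095: Jan 24: Mon, Feb 24: Thu, Mar 24: Thu, Apr 24: Sun, May 24: Tue, Jun 24: Fri, Jul 24: Sun, Aug 24: Wed, Sep 24: Sat, Oct 24: Mon, Nov 24: Thu, Dec 24: Sat.
Friday occurs in June — 1 month.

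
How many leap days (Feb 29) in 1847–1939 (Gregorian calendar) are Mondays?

Leap years in 1847–1939: 22 of them.
Feb 29 weekday advances by 5 (mod 7) from one leap year to the next four years later (or differs when a century non-leap intervenes).
Leap-day weekdays: 1848:Tue 1852:Sun 1856:Fri 1860:Wed 1864:Mon✓ 1868:Sat 1872:Thu 1876:Tue 1880:Sun 1884:Fri 1888:Wed 1892:Mon✓ 1896:Sat 1904:Mon✓ 1908:Sat 1912:Thu 1916:Tue 1920:Sun 1924:Fri 1928:Wed 1932:Mon✓ 1936:Sat
Monday: 1864, 1892, 1904, 1932 → 4.

4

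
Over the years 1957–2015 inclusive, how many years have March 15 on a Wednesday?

8

Track March 15's weekday year by year (advancing +1, or +2 across a Feb 29):
  1957: Fri  1958: Sat (+1)  1959: Sun (+1)  1960: Tue (+2)  1961: Wed (+1) ✓
  1962: Thu (+1)  1963: Fri (+1)  1964: Sun (+2)  1965: Mon (+1)  1966: Tue (+1)
  1967: Wed (+1) ✓  1968: Fri (+2)  1969: Sat (+1)  1970: Sun (+1)  … (31 more years) …
  2002: Fri (+1)  2003: Sat (+1)  2004: Mon (+2)  2005: Tue (+1)  2006: Wed (+1) ✓
  2007: Thu (+1)  2008: Sat (+2)  2009: Sun (+1)  2010: Mon (+1)  2011: Tue (+1)
  2012: Thu (+2)  2013: Fri (+1)  2014: Sat (+1)  2015: Sun (+1)
Wednesday years: 1961, 1967, 1972, 1978, 1989, 1995, 2000, 2006 — 8 in total.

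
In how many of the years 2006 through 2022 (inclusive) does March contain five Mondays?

7

March has 31 days; it has five Mondays when Monday falls among the first (month-length − 28) days — i.e. when March 1 is one of Monday/Sunday/Saturday.
March 1 by year: 2006:Wed 2007:Thu 2008:Sat✓ 2009:Sun✓ 2010:Mon✓ 2011:Tue 2012:Thu 2013:Fri 2014:Sat✓ 2015:Sun✓ 2016:Tue 2017:Wed 2018:Thu 2019:Fri 2020:Sun✓ 2021:Mon✓ 2022:Tue
Years with five Mondays: 2008, 2009, 2010, 2014, 2015, 2020, 2021 → 7.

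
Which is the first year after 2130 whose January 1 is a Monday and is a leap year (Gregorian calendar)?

2148

Jan 1 advances by 2 weekdays after a leap year and by 1 after a common year.
2130: Jan 1 is Sunday.
2131: Monday
2132: Tuesday (leap)
2133: Thursday
2134: Friday
2135: Saturday
2136: Sunday (leap)
2137: Tuesday
2138: Wednesday
2139: Thursday
2140: Friday (leap)
2141: Sunday
2142: Monday
2143: Tuesday
2144: Wednesday (leap)
2145: Friday
2146: Saturday
2147: Sunday
2148: Monday (leap)
2148 begins on a Monday and is a leap year.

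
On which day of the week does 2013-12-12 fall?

January 1, 2013 is a Tuesday.
December 12 is day 346 of the year, i.e. 345 days after Jan 1.
345 mod 7 = 2, so advance 2 weekdays from Tuesday: Thursday.

Thursday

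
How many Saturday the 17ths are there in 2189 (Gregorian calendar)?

2

Check the 17th of each month of 2189: Jan 17: Sat, Feb 17: Tue, Mar 17: Tue, Apr 17: Fri, May 17: Sun, Jun 17: Wed, Jul 17: Fri, Aug 17: Mon, Sep 17: Thu, Oct 17: Sat, Nov 17: Tue, Dec 17: Thu.
Saturday occurs in January, October — 2 months.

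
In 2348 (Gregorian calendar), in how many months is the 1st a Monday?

2

Check the 1st of each month of 2348: Jan 1: Thu, Feb 1: Sun, Mar 1: Mon, Apr 1: Thu, May 1: Sat, Jun 1: Tue, Jul 1: Thu, Aug 1: Sun, Sep 1: Wed, Oct 1: Fri, Nov 1: Mon, Dec 1: Wed.
Monday occurs in March, November — 2 months.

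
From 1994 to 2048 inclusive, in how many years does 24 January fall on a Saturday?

Track 24 January's weekday year by year (advancing +1, or +2 across a Feb 29):
  1994: Mon  1995: Tue (+1)  1996: Wed (+1)  1997: Fri (+2)  1998: Sat (+1) ✓
  1999: Sun (+1)  2000: Mon (+1)  2001: Wed (+2)  2002: Thu (+1)  2003: Fri (+1)
  2004: Sat (+1) ✓  2005: Mon (+2)  2006: Tue (+1)  2007: Wed (+1)  … (27 more years) …
  2035: Wed (+1)  2036: Thu (+1)  2037: Sat (+2) ✓  2038: Sun (+1)  2039: Mon (+1)
  2040: Tue (+1)  2041: Thu (+2)  2042: Fri (+1)  2043: Sat (+1) ✓  2044: Sun (+1)
  2045: Tue (+2)  2046: Wed (+1)  2047: Thu (+1)  2048: Fri (+1)
Saturday years: 1998, 2004, 2009, 2015, 2026, 2032, 2037, 2043 — 8 in total.

8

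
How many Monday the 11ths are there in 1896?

1

Check the 11th of each month of 1896: Jan 11: Sat, Feb 11: Tue, Mar 11: Wed, Apr 11: Sat, May 11: Mon, Jun 11: Thu, Jul 11: Sat, Aug 11: Tue, Sep 11: Fri, Oct 11: Sun, Nov 11: Wed, Dec 11: Fri.
Monday occurs in May — 1 month.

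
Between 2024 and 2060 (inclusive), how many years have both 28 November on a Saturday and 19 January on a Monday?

4

Check each year's weekday for 28 November and 19 January:
  2024: Thu/Fri  2025: Fri/Sun  2026: Sat/Mon ✓  2027: Sun/Tue  2028: Tue/Wed  2029: Wed/Fri  2030: Thu/Sat  2031: Fri/Sun  2032: Sun/Mon  2033: Mon/Wed  2034: Tue/Thu  2035: Wed/Fri  2036: Fri/Sat  2037: Sat/Mon ✓  …(9 more)…  2047: Thu/Sat  2048: Sat/Sun  2049: Sun/Tue  2050: Mon/Wed  2051: Tue/Thu  2052: Thu/Fri  2053: Fri/Sun  2054: Sat/Mon ✓  2055: Sun/Tue  2056: Tue/Wed  2057: Wed/Fri  2058: Thu/Sat  2059: Fri/Sun  2060: Sun/Mon
Both conditions hold in: 2026, 2037, 2043, 2054 — 4.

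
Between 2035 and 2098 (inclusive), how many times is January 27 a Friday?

9

Track January 27's weekday year by year (advancing +1, or +2 across a Feb 29):
  2035: Sat  2036: Sun (+1)  2037: Tue (+2)  2038: Wed (+1)  2039: Thu (+1)
  2040: Fri (+1) ✓  2041: Sun (+2)  2042: Mon (+1)  2043: Tue (+1)  2044: Wed (+1)
  2045: Fri (+2) ✓  2046: Sat (+1)  2047: Sun (+1)  2048: Mon (+1)  … (36 more years) …
  2085: Sat (+2)  2086: Sun (+1)  2087: Mon (+1)  2088: Tue (+1)  2089: Thu (+2)
  2090: Fri (+1) ✓  2091: Sat (+1)  2092: Sun (+1)  2093: Tue (+2)  2094: Wed (+1)
  2095: Thu (+1)  2096: Fri (+1) ✓  2097: Sun (+2)  2098: Mon (+1)
Friday years: 2040, 2045, 2051, 2062, 2068, 2073, 2079, 2090, 2096 — 9 in total.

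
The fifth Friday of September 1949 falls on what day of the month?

September 1, 1949 is a Thursday, so the first Friday is the 2nd.
The fifth Friday is 2 + 28 = 30.

30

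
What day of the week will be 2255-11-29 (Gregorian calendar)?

January 1, 2255 is a Monday.
November 29 is day 333 of the year, i.e. 332 days after Jan 1.
332 mod 7 = 3, so advance 3 weekdays from Monday: Thursday.

Thursday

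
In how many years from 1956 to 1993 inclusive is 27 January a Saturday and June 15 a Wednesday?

0

Check each year's weekday for 27 January and June 15:
  1956: Fri/Fri  1957: Sun/Sat  1958: Mon/Sun  1959: Tue/Mon  1960: Wed/Wed  1961: Fri/Thu  1962: Sat/Fri  1963: Sun/Sat  1964: Mon/Mon  1965: Wed/Tue  1966: Thu/Wed  1967: Fri/Thu  1968: Sat/Sat  1969: Mon/Sun  …(10 more)…  1980: Sun/Sun  1981: Tue/Mon  1982: Wed/Tue  1983: Thu/Wed  1984: Fri/Fri  1985: Sun/Sat  1986: Mon/Sun  1987: Tue/Mon  1988: Wed/Wed  1989: Fri/Thu  1990: Sat/Fri  1991: Sun/Sat  1992: Mon/Mon  1993: Wed/Tue
Both conditions hold in: no year — 0.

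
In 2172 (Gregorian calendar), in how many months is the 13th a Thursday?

2

Check the 13th of each month of 2172: Jan 13: Mon, Feb 13: Thu, Mar 13: Fri, Apr 13: Mon, May 13: Wed, Jun 13: Sat, Jul 13: Mon, Aug 13: Thu, Sep 13: Sun, Oct 13: Tue, Nov 13: Fri, Dec 13: Sun.
Thursday occurs in February, August — 2 months.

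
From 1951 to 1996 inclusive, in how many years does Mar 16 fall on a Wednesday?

Track Mar 16's weekday year by year (advancing +1, or +2 across a Feb 29):
  1951: Fri  1952: Sun (+2)  1953: Mon (+1)  1954: Tue (+1)  1955: Wed (+1) ✓
  1956: Fri (+2)  1957: Sat (+1)  1958: Sun (+1)  1959: Mon (+1)  1960: Wed (+2) ✓
  1961: Thu (+1)  1962: Fri (+1)  1963: Sat (+1)  1964: Mon (+2)  … (18 more years) …
  1983: Wed (+1) ✓  1984: Fri (+2)  1985: Sat (+1)  1986: Sun (+1)  1987: Mon (+1)
  1988: Wed (+2) ✓  1989: Thu (+1)  1990: Fri (+1)  1991: Sat (+1)  1992: Mon (+2)
  1993: Tue (+1)  1994: Wed (+1) ✓  1995: Thu (+1)  1996: Sat (+2)
Wednesday years: 1955, 1960, 1966, 1977, 1983, 1988, 1994 — 7 in total.

7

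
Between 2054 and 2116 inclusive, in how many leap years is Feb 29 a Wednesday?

Leap years in 2054–2116: 15 of them.
Feb 29 weekday advances by 5 (mod 7) from one leap year to the next four years later (or differs when a century non-leap intervenes).
Leap-day weekdays: 2056:Tue 2060:Sun 2064:Fri 2068:Wed✓ 2072:Mon 2076:Sat 2080:Thu 2084:Tue 2088:Sun 2092:Fri 2096:Wed✓ 2104:Fri 2108:Wed✓ 2112:Mon 2116:Sat
Wednesday: 2068, 2096, 2108 → 3.

3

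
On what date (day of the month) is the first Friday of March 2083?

March 1, 2083 is a Monday, so the first Friday is the 5th.
The first Friday is 5 + 0 = 5.

5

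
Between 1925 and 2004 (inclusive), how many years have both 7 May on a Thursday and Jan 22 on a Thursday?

Check each year's weekday for 7 May and Jan 22:
  1925: Thu/Thu ✓  1926: Fri/Fri  1927: Sat/Sat  1928: Mon/Sun  1929: Tue/Tue  1930: Wed/Wed  1931: Thu/Thu ✓  1932: Sat/Fri  1933: Sun/Sun  1934: Mon/Mon  1935: Tue/Tue  1936: Thu/Wed  1937: Fri/Fri  1938: Sat/Sat  …(52 more)…  1991: Tue/Tue  1992: Thu/Wed  1993: Fri/Fri  1994: Sat/Sat  1995: Sun/Sun  1996: Tue/Mon  1997: Wed/Wed  1998: Thu/Thu ✓  1999: Fri/Fri  2000: Sun/Sat  2001: Mon/Mon  2002: Tue/Tue  2003: Wed/Wed  2004: Fri/Thu
Both conditions hold in: 1925, 1931, 1942, 1953, 1959, 1970, 1981, 1987, 1998 — 9.

9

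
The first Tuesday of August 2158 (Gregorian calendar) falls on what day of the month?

1

August 1, 2158 is a Tuesday, so the first Tuesday is the 1st.
The first Tuesday is 1 + 0 = 1.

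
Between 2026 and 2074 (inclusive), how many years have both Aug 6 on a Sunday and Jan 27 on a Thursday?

2

Check each year's weekday for Aug 6 and Jan 27:
  2026: Thu/Tue  2027: Fri/Wed  2028: Sun/Thu ✓  2029: Mon/Sat  2030: Tue/Sun  2031: Wed/Mon  2032: Fri/Tue  2033: Sat/Thu  2034: Sun/Fri  2035: Mon/Sat  2036: Wed/Sun  2037: Thu/Tue  2038: Fri/Wed  2039: Sat/Thu  …(21 more)…  2061: Sat/Thu  2062: Sun/Fri  2063: Mon/Sat  2064: Wed/Sun  2065: Thu/Tue  2066: Fri/Wed  2067: Sat/Thu  2068: Mon/Fri  2069: Tue/Sun  2070: Wed/Mon  2071: Thu/Tue  2072: Sat/Wed  2073: Sun/Fri  2074: Mon/Sat
Both conditions hold in: 2028, 2056 — 2.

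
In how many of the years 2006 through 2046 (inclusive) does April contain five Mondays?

12

April has 30 days; it has five Mondays when Monday falls among the first (month-length − 28) days — i.e. when April 1 is one of Monday/Sunday.
April 1 by year: 2006:Sat 2007:Sun✓ 2008:Tue 2009:Wed 2010:Thu 2011:Fri 2012:Sun✓ 2013:Mon✓ 2014:Tue 2015:Wed 2016:Fri 2017:Sat 2018:Sun✓ 2019:Mon✓ 2020:Wed …(11 more)… 2032:Thu 2033:Fri 2034:Sat 2035:Sun✓ 2036:Tue 2037:Wed 2038:Thu 2039:Fri 2040:Sun✓ 2041:Mon✓ 2042:Tue 2043:Wed 2044:Fri 2045:Sat 2046:Sun✓
Years with five Mondays: 2007, 2012, 2013, 2018, 2019, 2024, 2029, 2030, 2035, 2040, 2041, 2046 → 12.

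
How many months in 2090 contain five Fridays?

A month of length L has five Fridays iff its first Friday is on day ≤ L−28 (so day 1–3 in a 31-day month, 1–2 in a 30-day month, day 1 in a leap February).
Checking each month of 2090: Jan starts Sun (31d); Feb starts Wed (28d); Mar starts Wed (31d) ✓; Apr starts Sat (30d); May starts Mon (31d); Jun starts Thu (30d) ✓; Jul starts Sat (31d); Aug starts Tue (31d); Sep starts Fri (30d) ✓; Oct starts Sun (31d); Nov starts Wed (30d); Dec starts Fri (31d) ✓.
Five-Friday months: March, June, September, December → 4.

4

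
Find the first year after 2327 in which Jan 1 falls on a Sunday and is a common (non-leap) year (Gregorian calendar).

2333

Jan 1 advances by 2 weekdays after a leap year and by 1 after a common year.
2327: Jan 1 is Saturday.
2328: Sunday (leap)
2329: Tuesday
2330: Wednesday
2331: Thursday
2332: Friday (leap)
2333: Sunday
2333 begins on a Sunday and is a common year.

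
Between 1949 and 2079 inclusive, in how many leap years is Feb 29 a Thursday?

Leap years in 1949–2079: 32 of them.
Feb 29 weekday advances by 5 (mod 7) from one leap year to the next four years later (or differs when a century non-leap intervenes).
Leap-day weekdays: 1952:Fri 1956:Wed 1960:Mon 1964:Sat 1968:Thu✓ 1972:Tue 1976:Sun 1980:Fri 1984:Wed 1988:Mon 1992:Sat 1996:Thu✓ 2000:Tue …(6 more)… 2028:Tue 2032:Sun 2036:Fri 2040:Wed 2044:Mon 2048:Sat 2052:Thu✓ 2056:Tue 2060:Sun 2064:Fri 2068:Wed 2072:Mon 2076:Sat
Thursday: 1968, 1996, 2024, 2052 → 4.

4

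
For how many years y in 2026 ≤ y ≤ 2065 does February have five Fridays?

2

February has 28 days (29 in leap years); it has five Fridays when Friday falls among the first (month-length − 28) days — i.e. when February 1 is Friday in a leap year (never in a common year).
February 1 by year: 2026:Sun 2027:Mon 2028:Tue 2029:Thu 2030:Fri 2031:Sat 2032:Sun 2033:Tue 2034:Wed 2035:Thu 2036:Fri✓ 2037:Sun 2038:Mon 2039:Tue 2040:Wed …(10 more)… 2051:Wed 2052:Thu 2053:Sat 2054:Sun 2055:Mon 2056:Tue 2057:Thu 2058:Fri 2059:Sat 2060:Sun 2061:Tue 2062:Wed 2063:Thu 2064:Fri✓ 2065:Sun
Years with five Fridays: 2036, 2064 → 2.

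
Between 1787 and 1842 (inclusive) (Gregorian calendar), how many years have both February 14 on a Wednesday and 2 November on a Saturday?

Check each year's weekday for February 14 and 2 November:
  1787: Wed/Fri  1788: Thu/Sun  1789: Sat/Mon  1790: Sun/Tue  1791: Mon/Wed  1792: Tue/Fri  1793: Thu/Sat  1794: Fri/Sun  1795: Sat/Mon  1796: Sun/Wed  1797: Tue/Thu  1798: Wed/Fri  1799: Thu/Sat  1800: Fri/Sun  …(28 more)…  1829: Sat/Mon  1830: Sun/Tue  1831: Mon/Wed  1832: Tue/Fri  1833: Thu/Sat  1834: Fri/Sun  1835: Sat/Mon  1836: Sun/Wed  1837: Tue/Thu  1838: Wed/Fri  1839: Thu/Sat  1840: Fri/Mon  1841: Sun/Tue  1842: Mon/Wed
Both conditions hold in: 1816 — 1.

1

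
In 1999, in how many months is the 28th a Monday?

Check the 28th of each month of 1999: Jan 28: Thu, Feb 28: Sun, Mar 28: Sun, Apr 28: Wed, May 28: Fri, Jun 28: Mon, Jul 28: Wed, Aug 28: Sat, Sep 28: Tue, Oct 28: Thu, Nov 28: Sun, Dec 28: Tue.
Monday occurs in June — 1 month.

1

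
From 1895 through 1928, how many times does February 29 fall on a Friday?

1

Leap years in 1895–1928: 8 of them.
Feb 29 weekday advances by 5 (mod 7) from one leap year to the next four years later (or differs when a century non-leap intervenes).
Leap-day weekdays: 1896:Sat 1904:Mon 1908:Sat 1912:Thu 1916:Tue 1920:Sun 1924:Fri✓ 1928:Wed
Friday: 1924 → 1.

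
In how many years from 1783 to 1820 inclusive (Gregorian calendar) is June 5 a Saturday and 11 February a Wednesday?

1

Check each year's weekday for June 5 and 11 February:
  1783: Thu/Tue  1784: Sat/Wed ✓  1785: Sun/Fri  1786: Mon/Sat  1787: Tue/Sun  1788: Thu/Mon  1789: Fri/Wed  1790: Sat/Thu  1791: Sun/Fri  1792: Tue/Sat  1793: Wed/Mon  1794: Thu/Tue  1795: Fri/Wed  1796: Sun/Thu  …(10 more)…  1807: Fri/Wed  1808: Sun/Thu  1809: Mon/Sat  1810: Tue/Sun  1811: Wed/Mon  1812: Fri/Tue  1813: Sat/Thu  1814: Sun/Fri  1815: Mon/Sat  1816: Wed/Sun  1817: Thu/Tue  1818: Fri/Wed  1819: Sat/Thu  1820: Mon/Fri
Both conditions hold in: 1784 — 1.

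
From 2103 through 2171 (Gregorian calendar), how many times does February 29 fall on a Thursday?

2

Leap years in 2103–2171: 17 of them.
Feb 29 weekday advances by 5 (mod 7) from one leap year to the next four years later (or differs when a century non-leap intervenes).
Leap-day weekdays: 2104:Fri 2108:Wed 2112:Mon 2116:Sat 2120:Thu✓ 2124:Tue 2128:Sun 2132:Fri 2136:Wed 2140:Mon 2144:Sat 2148:Thu✓ 2152:Tue 2156:Sun 2160:Fri 2164:Wed 2168:Mon
Thursday: 2120, 2148 → 2.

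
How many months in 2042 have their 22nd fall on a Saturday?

3

Check the 22nd of each month of 2042: Jan 22: Wed, Feb 22: Sat, Mar 22: Sat, Apr 22: Tue, May 22: Thu, Jun 22: Sun, Jul 22: Tue, Aug 22: Fri, Sep 22: Mon, Oct 22: Wed, Nov 22: Sat, Dec 22: Mon.
Saturday occurs in February, March, November — 3 months.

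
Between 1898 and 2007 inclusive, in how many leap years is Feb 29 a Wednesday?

3

Leap years in 1898–2007: 26 of them.
Feb 29 weekday advances by 5 (mod 7) from one leap year to the next four years later (or differs when a century non-leap intervenes).
Leap-day weekdays: 1904:Mon 1908:Sat 1912:Thu 1916:Tue 1920:Sun 1924:Fri 1928:Wed✓ 1932:Mon 1936:Sat 1940:Thu 1944:Tue 1948:Sun 1952:Fri 1956:Wed✓ 1960:Mon 1964:Sat 1968:Thu 1972:Tue 1976:Sun 1980:Fri 1984:Wed✓ 1988:Mon 1992:Sat 1996:Thu 2000:Tue 2004:Sun
Wednesday: 1928, 1956, 1984 → 3.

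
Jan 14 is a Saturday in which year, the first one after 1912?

1922

From one year to the next, a fixed date's weekday advances by 1, or by 2 when a Feb 29 lies between the two dates.
1912: January 14 is Sunday.
1913: Tuesday (+2)
1914: Wednesday (+1)
1915: Thursday (+1)
1916: Friday (+1)
1917: Sunday (+2)
1918: Monday (+1)
1919: Tuesday (+1)
1920: Wednesday (+1)
1921: Friday (+2)
1922: Saturday (+1)
Jan 14 falls on a Saturday in 1922.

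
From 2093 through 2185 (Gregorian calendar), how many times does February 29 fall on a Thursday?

Leap years in 2093–2185: 22 of them.
Feb 29 weekday advances by 5 (mod 7) from one leap year to the next four years later (or differs when a century non-leap intervenes).
Leap-day weekdays: 2096:Wed 2104:Fri 2108:Wed 2112:Mon 2116:Sat 2120:Thu✓ 2124:Tue 2128:Sun 2132:Fri 2136:Wed 2140:Mon 2144:Sat 2148:Thu✓ 2152:Tue 2156:Sun 2160:Fri 2164:Wed 2168:Mon 2172:Sat 2176:Thu✓ 2180:Tue 2184:Sun
Thursday: 2120, 2148, 2176 → 3.

3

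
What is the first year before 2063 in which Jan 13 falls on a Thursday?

2061

From one year to the next, a fixed date's weekday advances by 1, or by 2 when a Feb 29 lies between the two dates.
2063: January 13 is Saturday.
2062: Friday (−1)
2061: Thursday (−1)
Jan 13 falls on a Thursday in 2061.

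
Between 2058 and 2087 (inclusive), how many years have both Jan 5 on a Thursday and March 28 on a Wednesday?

Check each year's weekday for Jan 5 and March 28:
  2058: Sat/Thu  2059: Sun/Fri  2060: Mon/Sun  2061: Wed/Mon  2062: Thu/Tue  2063: Fri/Wed  2064: Sat/Fri  2065: Mon/Sat  2066: Tue/Sun  2067: Wed/Mon  2068: Thu/Wed ✓  2069: Sat/Thu  2070: Sun/Fri  2071: Mon/Sat  2072: Tue/Mon  2073: Thu/Tue  2074: Fri/Wed  2075: Sat/Thu  2076: Sun/Sat  2077: Tue/Sun  2078: Wed/Mon  2079: Thu/Tue  2080: Fri/Thu  2081: Sun/Fri  2082: Mon/Sat  2083: Tue/Sun  2084: Wed/Tue  2085: Fri/Wed  2086: Sat/Thu  2087: Sun/Fri
Both conditions hold in: 2068 — 1.

1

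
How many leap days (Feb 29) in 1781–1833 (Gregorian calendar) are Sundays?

Leap years in 1781–1833: 12 of them.
Feb 29 weekday advances by 5 (mod 7) from one leap year to the next four years later (or differs when a century non-leap intervenes).
Leap-day weekdays: 1784:Sun✓ 1788:Fri 1792:Wed 1796:Mon 1804:Wed 1808:Mon 1812:Sat 1816:Thu 1820:Tue 1824:Sun✓ 1828:Fri 1832:Wed
Sunday: 1784, 1824 → 2.

2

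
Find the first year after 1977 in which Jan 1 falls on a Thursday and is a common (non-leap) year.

1981

Jan 1 advances by 2 weekdays after a leap year and by 1 after a common year.
1977: Jan 1 is Saturday.
1978: Sunday
1979: Monday
1980: Tuesday (leap)
1981: Thursday
1981 begins on a Thursday and is a common year.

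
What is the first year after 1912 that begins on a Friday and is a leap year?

Jan 1 advances by 2 weekdays after a leap year and by 1 after a common year.
1912: Jan 1 is Monday (leap).
1913: Wednesday
1914: Thursday
1915: Friday
1916: Saturday (leap)
1917: Monday
1918: Tuesday
1919: Wednesday
1920: Thursday (leap)
1921: Saturday
1922: Sunday
1923: Monday
1924: Tuesday (leap)
1925: Thursday
1926: Friday
1927: Saturday
1928: Sunday (leap)
1929: Tuesday
1930: Wednesday
1931: Thursday
1932: Friday (leap)
1932 begins on a Friday and is a leap year.

1932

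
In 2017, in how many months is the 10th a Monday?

2

Check the 10th of each month of 2017: Jan 10: Tue, Feb 10: Fri, Mar 10: Fri, Apr 10: Mon, May 10: Wed, Jun 10: Sat, Jul 10: Mon, Aug 10: Thu, Sep 10: Sun, Oct 10: Tue, Nov 10: Fri, Dec 10: Sun.
Monday occurs in April, July — 2 months.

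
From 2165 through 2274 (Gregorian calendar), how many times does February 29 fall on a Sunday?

Leap years in 2165–2274: 26 of them.
Feb 29 weekday advances by 5 (mod 7) from one leap year to the next four years later (or differs when a century non-leap intervenes).
Leap-day weekdays: 2168:Mon 2172:Sat 2176:Thu 2180:Tue 2184:Sun✓ 2188:Fri 2192:Wed 2196:Mon 2204:Wed 2208:Mon 2212:Sat 2216:Thu 2220:Tue 2224:Sun✓ 2228:Fri 2232:Wed 2236:Mon 2240:Sat 2244:Thu 2248:Tue 2252:Sun✓ 2256:Fri 2260:Wed 2264:Mon 2268:Sat 2272:Thu
Sunday: 2184, 2224, 2252 → 3.

3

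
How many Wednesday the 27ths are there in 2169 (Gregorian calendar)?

Check the 27th of each month of 2169: Jan 27: Fri, Feb 27: Mon, Mar 27: Mon, Apr 27: Thu, May 27: Sat, Jun 27: Tue, Jul 27: Thu, Aug 27: Sun, Sep 27: Wed, Oct 27: Fri, Nov 27: Mon, Dec 27: Wed.
Wednesday occurs in September, December — 2 months.

2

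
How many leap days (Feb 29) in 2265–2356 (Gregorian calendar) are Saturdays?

4

Leap years in 2265–2356: 22 of them.
Feb 29 weekday advances by 5 (mod 7) from one leap year to the next four years later (or differs when a century non-leap intervenes).
Leap-day weekdays: 2268:Sat✓ 2272:Thu 2276:Tue 2280:Sun 2284:Fri 2288:Wed 2292:Mon 2296:Sat✓ 2304:Mon 2308:Sat✓ 2312:Thu 2316:Tue 2320:Sun 2324:Fri 2328:Wed 2332:Mon 2336:Sat✓ 2340:Thu 2344:Tue 2348:Sun 2352:Fri 2356:Wed
Saturday: 2268, 2296, 2308, 2336 → 4.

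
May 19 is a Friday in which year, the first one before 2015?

2006

From one year to the next, a fixed date's weekday advances by 1, or by 2 when a Feb 29 lies between the two dates.
2015: May 19 is Tuesday.
2014: Monday (−1)
2013: Sunday (−1)
2012: Saturday (−1)
2011: Thursday (−2)
2010: Wednesday (−1)
2009: Tuesday (−1)
2008: Monday (−1)
2007: Saturday (−2)
2006: Friday (−1)
May 19 falls on a Friday in 2006.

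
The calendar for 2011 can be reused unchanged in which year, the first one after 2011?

2022

Two years share a calendar iff Jan 1 falls on the same weekday and both are leap or both are common. 2011: Jan 1 is Saturday, common year.
2012: Jan 1 Sunday, leap
2013: Jan 1 Tuesday, common
2014: Jan 1 Wednesday, common
2015: Jan 1 Thursday, common
2016: Jan 1 Friday, leap
2017: Jan 1 Sunday, common
2018: Jan 1 Monday, common
2019: Jan 1 Tuesday, common
2020: Jan 1 Wednesday, leap
2021: Jan 1 Friday, common
2022: Jan 1 Saturday, common
2022 matches on both conditions.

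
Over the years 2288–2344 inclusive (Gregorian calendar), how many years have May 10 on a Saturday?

Track May 10's weekday year by year (advancing +1, or +2 across a Feb 29):
  2288: Thu  2289: Fri (+1)  2290: Sat (+1) ✓  2291: Sun (+1)  2292: Tue (+2)
  2293: Wed (+1)  2294: Thu (+1)  2295: Fri (+1)  2296: Sun (+2)  2297: Mon (+1)
  2298: Tue (+1)  2299: Wed (+1)  2300: Thu (+1)  2301: Fri (+1)  … (29 more years) …
  2331: Sun (+1)  2332: Tue (+2)  2333: Wed (+1)  2334: Thu (+1)  2335: Fri (+1)
  2336: Sun (+2)  2337: Mon (+1)  2338: Tue (+1)  2339: Wed (+1)  2340: Fri (+2)
  2341: Sat (+1) ✓  2342: Sun (+1)  2343: Mon (+1)  2344: Wed (+2)
Saturday years: 2290, 2302, 2313, 2319, 2324, 2330, 2341 — 7 in total.

7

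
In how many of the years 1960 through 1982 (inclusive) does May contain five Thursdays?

May has 31 days; it has five Thursdays when Thursday falls among the first (month-length − 28) days — i.e. when May 1 is one of Thursday/Wednesday/Tuesday.
May 1 by year: 1960:Sun 1961:Mon 1962:Tue✓ 1963:Wed✓ 1964:Fri 1965:Sat 1966:Sun 1967:Mon 1968:Wed✓ 1969:Thu✓ 1970:Fri 1971:Sat 1972:Mon 1973:Tue✓ 1974:Wed✓ 1975:Thu✓ 1976:Sat 1977:Sun 1978:Mon 1979:Tue✓ 1980:Thu✓ 1981:Fri 1982:Sat
Years with five Thursdays: 1962, 1963, 1968, 1969, 1973, 1974, 1975, 1979, 1980 → 9.

9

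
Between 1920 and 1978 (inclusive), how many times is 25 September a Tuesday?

Track 25 September's weekday year by year (advancing +1, or +2 across a Feb 29):
  1920: Sat  1921: Sun (+1)  1922: Mon (+1)  1923: Tue (+1) ✓  1924: Thu (+2)
  1925: Fri (+1)  1926: Sat (+1)  1927: Sun (+1)  1928: Tue (+2) ✓  1929: Wed (+1)
  1930: Thu (+1)  1931: Fri (+1)  1932: Sun (+2)  1933: Mon (+1)  … (31 more years) …
  1965: Sat (+1)  1966: Sun (+1)  1967: Mon (+1)  1968: Wed (+2)  1969: Thu (+1)
  1970: Fri (+1)  1971: Sat (+1)  1972: Mon (+2)  1973: Tue (+1) ✓  1974: Wed (+1)
  1975: Thu (+1)  1976: Sat (+2)  1977: Sun (+1)  1978: Mon (+1)
Tuesday years: 1923, 1928, 1934, 1945, 1951, 1956, 1962, 1973 — 8 in total.

8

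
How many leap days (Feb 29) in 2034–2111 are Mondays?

2

Leap years in 2034–2111: 18 of them.
Feb 29 weekday advances by 5 (mod 7) from one leap year to the next four years later (or differs when a century non-leap intervenes).
Leap-day weekdays: 2036:Fri 2040:Wed 2044:Mon✓ 2048:Sat 2052:Thu 2056:Tue 2060:Sun 2064:Fri 2068:Wed 2072:Mon✓ 2076:Sat 2080:Thu 2084:Tue 2088:Sun 2092:Fri 2096:Wed 2104:Fri 2108:Wed
Monday: 2044, 2072 → 2.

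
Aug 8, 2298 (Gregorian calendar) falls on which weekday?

Monday

January 1, 2298 is a Saturday.
August 8 is day 220 of the year, i.e. 219 days after Jan 1.
219 mod 7 = 2, so advance 2 weekdays from Saturday: Monday.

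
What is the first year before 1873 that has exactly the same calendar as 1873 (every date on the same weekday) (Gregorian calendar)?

1862

Two years share a calendar iff Jan 1 falls on the same weekday and both are leap or both are common. 1873: Jan 1 is Wednesday, common year.
1872: Jan 1 Monday, leap
1871: Jan 1 Sunday, common
1870: Jan 1 Saturday, common
1869: Jan 1 Friday, common
1868: Jan 1 Wednesday, leap
1867: Jan 1 Tuesday, common
1866: Jan 1 Monday, common
1865: Jan 1 Sunday, common
1864: Jan 1 Friday, leap
1863: Jan 1 Thursday, common
1862: Jan 1 Wednesday, common
1862 matches on both conditions.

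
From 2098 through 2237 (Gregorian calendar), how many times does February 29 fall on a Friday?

5

Leap years in 2098–2237: 33 of them.
Feb 29 weekday advances by 5 (mod 7) from one leap year to the next four years later (or differs when a century non-leap intervenes).
Leap-day weekdays: 2104:Fri✓ 2108:Wed 2112:Mon 2116:Sat 2120:Thu 2124:Tue 2128:Sun 2132:Fri✓ 2136:Wed 2140:Mon 2144:Sat 2148:Thu 2152:Tue …(7 more)… 2184:Sun 2188:Fri✓ 2192:Wed 2196:Mon 2204:Wed 2208:Mon 2212:Sat 2216:Thu 2220:Tue 2224:Sun 2228:Fri✓ 2232:Wed 2236:Mon
Friday: 2104, 2132, 2160, 2188, 2228 → 5.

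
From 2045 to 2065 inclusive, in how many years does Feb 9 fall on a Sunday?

Track Feb 9's weekday year by year (advancing +1, or +2 across a Feb 29):
  2045: Thu  2046: Fri (+1)  2047: Sat (+1)  2048: Sun (+1) ✓  2049: Tue (+2)
  2050: Wed (+1)  2051: Thu (+1)  2052: Fri (+1)  2053: Sun (+2) ✓  2054: Mon (+1)
  2055: Tue (+1)  2056: Wed (+1)  2057: Fri (+2)  2058: Sat (+1)  2059: Sun (+1) ✓
  2060: Mon (+1)  2061: Wed (+2)  2062: Thu (+1)  2063: Fri (+1)  2064: Sat (+1)
  2065: Mon (+2)
Sunday years: 2048, 2053, 2059 — 3 in total.

3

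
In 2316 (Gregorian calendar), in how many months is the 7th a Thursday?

Check the 7th of each month of 2316: Jan 7: Fri, Feb 7: Mon, Mar 7: Tue, Apr 7: Fri, May 7: Sun, Jun 7: Wed, Jul 7: Fri, Aug 7: Mon, Sep 7: Thu, Oct 7: Sat, Nov 7: Tue, Dec 7: Thu.
Thursday occurs in September, December — 2 months.

2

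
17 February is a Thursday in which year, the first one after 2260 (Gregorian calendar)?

From one year to the next, a fixed date's weekday advances by 1, or by 2 when a Feb 29 lies between the two dates.
2260: February 17 is Friday.
2261: Sunday (+2)
2262: Monday (+1)
2263: Tuesday (+1)
2264: Wednesday (+1)
2265: Friday (+2)
2266: Saturday (+1)
2267: Sunday (+1)
2268: Monday (+1)
2269: Wednesday (+2)
2270: Thursday (+1)
17 February falls on a Thursday in 2270.

2270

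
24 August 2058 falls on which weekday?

January 1, 2058 is a Tuesday.
August 24 is day 236 of the year, i.e. 235 days after Jan 1.
235 mod 7 = 4, so advance 4 weekdays from Tuesday: Saturday.

Saturday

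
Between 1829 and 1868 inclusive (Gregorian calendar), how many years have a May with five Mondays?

16

May has 31 days; it has five Mondays when Monday falls among the first (month-length − 28) days — i.e. when May 1 is one of Monday/Sunday/Saturday.
May 1 by year: 1829:Fri 1830:Sat✓ 1831:Sun✓ 1832:Tue 1833:Wed 1834:Thu 1835:Fri 1836:Sun✓ 1837:Mon✓ 1838:Tue 1839:Wed 1840:Fri 1841:Sat✓ 1842:Sun✓ 1843:Mon✓ …(10 more)… 1854:Mon✓ 1855:Tue 1856:Thu 1857:Fri 1858:Sat✓ 1859:Sun✓ 1860:Tue 1861:Wed 1862:Thu 1863:Fri 1864:Sun✓ 1865:Mon✓ 1866:Tue 1867:Wed 1868:Fri
Years with five Mondays: 1830, 1831, 1836, 1837, 1841, 1842, 1843, 1847, 1848, 1852, 1853, 1854, 1858, 1859, 1864, 1865 → 16.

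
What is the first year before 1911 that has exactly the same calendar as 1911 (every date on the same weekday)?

Two years share a calendar iff Jan 1 falls on the same weekday and both are leap or both are common. 1911: Jan 1 is Sunday, common year.
1910: Jan 1 Saturday, common
1909: Jan 1 Friday, common
1908: Jan 1 Wednesday, leap
1907: Jan 1 Tuesday, common
1906: Jan 1 Monday, common
1905: Jan 1 Sunday, common
1905 matches on both conditions.

1905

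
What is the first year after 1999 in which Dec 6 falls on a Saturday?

2003

From one year to the next, a fixed date's weekday advances by 1, or by 2 when a Feb 29 lies between the two dates.
1999: December 6 is Monday.
2000: Wednesday (+2)
2001: Thursday (+1)
2002: Friday (+1)
2003: Saturday (+1)
Dec 6 falls on a Saturday in 2003.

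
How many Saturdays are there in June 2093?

June 2093 has 30 days and begins on Monday.
The first Saturday is June 6.
Saturdays fall on 6, 13, 20, 27 — that's 4.

4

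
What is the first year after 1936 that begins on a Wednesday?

Jan 1 advances by 2 weekdays after a leap year and by 1 after a common year.
1936: Jan 1 is Wednesday (leap).
1937: Friday
1938: Saturday
1939: Sunday
1940: Monday (leap)
1941: Wednesday
1941 begins on a Wednesday

1941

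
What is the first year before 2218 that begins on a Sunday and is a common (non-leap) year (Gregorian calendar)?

2215

Jan 1 advances by 2 weekdays after a leap year and by 1 after a common year.
2218: Jan 1 is Thursday.
2217: Wednesday
2216: Monday (leap)
2215: Sunday
2215 begins on a Sunday and is a common year.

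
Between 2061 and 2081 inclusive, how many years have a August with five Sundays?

August has 31 days; it has five Sundays when Sunday falls among the first (month-length − 28) days — i.e. when August 1 is one of Sunday/Saturday/Friday.
August 1 by year: 2061:Mon 2062:Tue 2063:Wed 2064:Fri✓ 2065:Sat✓ 2066:Sun✓ 2067:Mon 2068:Wed 2069:Thu 2070:Fri✓ 2071:Sat✓ 2072:Mon 2073:Tue 2074:Wed 2075:Thu 2076:Sat✓ 2077:Sun✓ 2078:Mon 2079:Tue 2080:Thu 2081:Fri✓
Years with five Sundays: 2064, 2065, 2066, 2070, 2071, 2076, 2077, 2081 → 8.

8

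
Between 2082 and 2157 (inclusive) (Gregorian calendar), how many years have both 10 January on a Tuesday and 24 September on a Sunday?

7

Check each year's weekday for 10 January and 24 September:
  2082: Sat/Thu  2083: Sun/Fri  2084: Mon/Sun  2085: Wed/Mon  2086: Thu/Tue  2087: Fri/Wed  2088: Sat/Fri  2089: Mon/Sat  2090: Tue/Sun ✓  2091: Wed/Mon  2092: Thu/Wed  2093: Sat/Thu  2094: Sun/Fri  2095: Mon/Sat  …(48 more)…  2144: Fri/Thu  2145: Sun/Fri  2146: Mon/Sat  2147: Tue/Sun ✓  2148: Wed/Tue  2149: Fri/Wed  2150: Sat/Thu  2151: Sun/Fri  2152: Mon/Sun  2153: Wed/Mon  2154: Thu/Tue  2155: Fri/Wed  2156: Sat/Fri  2157: Mon/Sat
Both conditions hold in: 2090, 2102, 2113, 2119, 2130, 2141, 2147 — 7.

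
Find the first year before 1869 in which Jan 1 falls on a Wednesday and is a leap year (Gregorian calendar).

Jan 1 advances by 2 weekdays after a leap year and by 1 after a common year.
1869: Jan 1 is Friday.
1868: Wednesday (leap)
1868 begins on a Wednesday and is a leap year.

1868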